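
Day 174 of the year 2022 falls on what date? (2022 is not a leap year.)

January has 31 days (174 − 31 = 143 remain).
February has 28 days (143 − 28 = 115 remain).
March has 31 days (115 − 31 = 84 remain).
April has 30 days (84 − 30 = 54 remain).
May has 31 days (54 − 31 = 23 remain).
23 into June → June 23.

23 June 2022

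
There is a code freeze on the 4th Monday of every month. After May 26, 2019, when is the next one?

May 27, 2019

May 2019 starts on a Wednesday; its first Monday is the 6th, so the 4th Monday is the 27th — May 27, 2019.
May 27, 2019 is after May 26, 2019, so that is the next one.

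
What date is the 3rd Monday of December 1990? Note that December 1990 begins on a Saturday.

17 December 1990

December 1990 begins on a Saturday, so the first Monday is December 3 (2 days later).
The 3rd Monday is 2 weeks later: 3 + 14 = 17.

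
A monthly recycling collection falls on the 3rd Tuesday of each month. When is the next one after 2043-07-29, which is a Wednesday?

2043-08-18

July 2043 starts on a Wednesday; its first Tuesday is the 7th, so the 3rd Tuesday is the 21st — 2043-07-21.
That is not after 2043-07-29, so look at August 2043.
August 2043 starts on a Saturday; its first Tuesday is the 4th, so the 3rd Tuesday is the 18th — 2043-08-18.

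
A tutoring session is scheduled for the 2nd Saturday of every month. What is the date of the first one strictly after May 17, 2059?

Jun 14, 2059

May 2059 starts on a Thursday; its first Saturday is the 3rd, so the 2nd Saturday is the 10th — May 10, 2059.
That is not after May 17, 2059, so look at Jun 2059.
Jun 2059 starts on a Sunday; its first Saturday is the 7th, so the 2nd Saturday is the 14th — Jun 14, 2059.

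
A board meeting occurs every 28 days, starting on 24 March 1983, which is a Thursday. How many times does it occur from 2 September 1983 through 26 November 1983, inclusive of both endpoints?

3

Occurrences land 28·i days after 24 March 1983 for i = 0, 1, 2, …
2 September 1983 is 162 days after the start; 162 ÷ 28 = 5 remainder 22; since the remainder is 22, round up to i = 6. First occurrence in the window: #7 on 8 September 1983 (6×28 = 168 days in).
26 November 1983 is 247 days after the start; 247 ÷ 28 = 8 remainder 23. Last occurrence in the window: #9 on 3 November 1983.
Occurrences #7 through #9: 3 in total.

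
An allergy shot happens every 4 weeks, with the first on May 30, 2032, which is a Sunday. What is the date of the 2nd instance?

The 2nd occurrence is 1 interval after the first: 1 × 28 = 28 days after May 30, 2032.
May has 31 days — 1 day to the end of May leaves 27.
27 days into Jun → Jun 27, 2032.

Jun 27, 2032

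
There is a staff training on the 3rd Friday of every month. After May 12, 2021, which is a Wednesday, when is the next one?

May 2021 starts on a Saturday; its first Friday is the 7th, so the 3rd Friday is the 21st — May 21, 2021.
May 21, 2021 is after May 12, 2021, so that is the next one.

May 21, 2021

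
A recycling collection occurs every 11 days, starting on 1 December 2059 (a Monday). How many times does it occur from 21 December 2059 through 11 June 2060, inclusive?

16

Occurrences land 11·i days after 1 December 2059 for i = 0, 1, 2, …
21 December 2059 is 20 days after the start; 20 ÷ 11 = 1 remainder 9; since the remainder is 9, round up to i = 2. First occurrence in the window: #3 on 23 December 2059 (2×11 = 22 days in).
11 June 2060 is 193 days after the start; 193 ÷ 11 = 17 remainder 6. Last occurrence in the window: #18 on 5 June 2060.
Occurrences #3 through #18: 16 in total.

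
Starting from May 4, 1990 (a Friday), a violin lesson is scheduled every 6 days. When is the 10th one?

The 10th occurrence is 9 intervals after the first: 9 × 6 = 54 days after May 4, 1990.
May has 31 days — 27 days to the end of May leaves 27.
27 days into Jun → Jun 27, 1990.

Jun 27, 1990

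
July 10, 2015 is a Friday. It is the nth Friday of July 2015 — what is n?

Day 10 falls in week ⌈10/7⌉ of the month.
Days 1–7 hold the 1st Friday, 8–14 the 2nd, 15–21 the 3rd, 22–28 the 4th, 29–31 the 5th.
10 is in the range for the 2nd.

2nd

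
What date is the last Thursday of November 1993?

November 1993 begins on a Monday, so the first Thursday is November 4 (3 days later).
November 1993 has 30 days. Adding weeks: 4, 11, 18, 25 — the last one ≤ 30 is the 25th.

25 November 1993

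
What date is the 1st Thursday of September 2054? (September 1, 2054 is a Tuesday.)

2054-09-03

September 2054 begins on a Tuesday, so the first Thursday is September 3 (2 days later).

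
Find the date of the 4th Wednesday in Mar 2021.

The first Wednesday of Mar 2021 is Mar 3.
The 4th Wednesday is 3 weeks later: 3 + 21 = 24.

Mar 24, 2021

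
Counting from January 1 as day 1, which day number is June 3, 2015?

154

Days in months before June: 31 + 28 + 31 + 30 + 31 = 151.
Plus 3 days into June → day 154.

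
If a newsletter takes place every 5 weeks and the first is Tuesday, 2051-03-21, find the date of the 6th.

2051-09-12

The 6th occurrence is 5 intervals after the first: 5 × 35 = 175 days after 2051-03-21.
March has 31 days — 10 days to the end of March leaves 165.
April has 30 days (135 left).
May has 31 days (104 left).
June has 30 days (74 left).
July has 31 days (43 left).
August has 31 days (12 left).
12 days into September → 2051-09-12.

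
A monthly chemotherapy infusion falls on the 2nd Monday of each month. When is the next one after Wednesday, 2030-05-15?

2030-06-10

May 2030 starts on a Wednesday; its first Monday is the 6th, so the 2nd Monday is the 13th — 2030-05-13.
That is not after 2030-05-15, so look at June 2030.
June 2030 starts on a Saturday; its first Monday is the 3rd, so the 2nd Monday is the 10th — 2030-06-10.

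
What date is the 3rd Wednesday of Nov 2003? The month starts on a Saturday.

Nov 2003 begins on a Saturday, so the first Wednesday is Nov 5 (4 days later).
The 3rd Wednesday is 2 weeks later: 5 + 14 = 19.

Nov 19, 2003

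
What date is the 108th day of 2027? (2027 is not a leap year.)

April 18, 2027

January has 31 days (108 − 31 = 77 remain).
February has 28 days (77 − 28 = 49 remain).
March has 31 days (49 − 31 = 18 remain).
18 into April → April 18.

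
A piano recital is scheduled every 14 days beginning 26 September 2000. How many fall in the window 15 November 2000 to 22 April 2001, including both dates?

11

Occurrences land 14·i days after 26 September 2000 for i = 0, 1, 2, …
15 November 2000 is 50 days after the start; 50 ÷ 14 = 3 remainder 8; since the remainder is 8, round up to i = 4. First occurrence in the window: #5 on 21 November 2000 (4×14 = 56 days in).
22 April 2001 is 208 days after the start; 208 ÷ 14 = 14 remainder 12. Last occurrence in the window: #15 on 10 April 2001.
Occurrences #5 through #15: 11 in total.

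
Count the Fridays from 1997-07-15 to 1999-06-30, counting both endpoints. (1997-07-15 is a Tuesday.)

1997-07-15 is a Tuesday; the first Friday on or after it is 1997-07-18 (3 days later).
From 1997-07-18 to 1999-06-30: 166 + 365 + 181 = 712 days (rest of 1997, 1998, to 1999-06-30 in 1999).
712 ÷ 7 = 101 full weeks with remainder 5, so 101 more Fridays after the first → 102.

102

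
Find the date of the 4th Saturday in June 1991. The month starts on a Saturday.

June 1991 begins on a Saturday, so the first Saturday is June 1.
The 4th Saturday is 3 weeks later: 1 + 21 = 22.

June 22, 1991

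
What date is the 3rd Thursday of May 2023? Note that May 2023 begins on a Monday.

18 May 2023

May 2023 begins on a Monday, so the first Thursday is May 4 (3 days later).
The 3rd Thursday is 2 weeks later: 4 + 14 = 18.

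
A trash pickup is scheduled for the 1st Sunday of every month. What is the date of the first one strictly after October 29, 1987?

November 1, 1987

October 1987 starts on a Thursday, so its 1st Sunday is October 4, 1987 (3 days in).
That is not after October 29, 1987, so look at November 1987.
November 1987 starts on a Sunday, so its 1st Sunday is November 1, 1987.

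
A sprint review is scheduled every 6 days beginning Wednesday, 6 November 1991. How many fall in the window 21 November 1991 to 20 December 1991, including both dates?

Occurrences land 6·i days after 6 November 1991 for i = 0, 1, 2, …
21 November 1991 is 15 days after the start; 15 ÷ 6 = 2 remainder 3; since the remainder is 3, round up to i = 3. First occurrence in the window: #4 on 24 November 1991 (3×6 = 18 days in).
20 December 1991 is 44 days after the start; 44 ÷ 6 = 7 remainder 2. Last occurrence in the window: #8 on 18 December 1991.
Occurrences #4 through #8: 5 in total.

5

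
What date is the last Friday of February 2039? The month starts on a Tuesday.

February 25, 2039

February 2039 begins on a Tuesday, so the first Friday is February 4 (3 days later).
February 2039 has 28 days. Adding weeks: 4, 11, 18, 25 — the last one ≤ 28 is the 25th.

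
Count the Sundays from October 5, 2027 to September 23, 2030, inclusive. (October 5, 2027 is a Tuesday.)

October 5, 2027 is a Tuesday; the first Sunday on or after it is October 10, 2027 (5 days later).
From October 10, 2027 to September 23, 2030: 82 + 366 + 365 + 266 = 1079 days (rest of 2027, 2028, 2029, to September 23, 2030 in 2030).
1079 ÷ 7 = 154 full weeks with remainder 1, so 154 more Sundays after the first → 155.

155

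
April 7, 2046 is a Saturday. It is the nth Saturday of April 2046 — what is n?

1st

Day 7 falls in week ⌈7/7⌉ of the month.
Days 1–7 hold the 1st Saturday, 8–14 the 2nd, 15–21 the 3rd, 22–28 the 4th, 29–31 the 5th.
7 is in the range for the 1st.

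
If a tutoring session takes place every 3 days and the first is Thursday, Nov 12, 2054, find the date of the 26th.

Jan 26, 2055

The 26th occurrence is 25 intervals after the first: 25 × 3 = 75 days after Nov 12, 2054.
Nov has 30 days — 18 days to the end of Nov leaves 57.
Dec has 31 days (26 left).
26 days into Jan → Jan 26, 2055.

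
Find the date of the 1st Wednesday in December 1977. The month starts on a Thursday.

7 December 1977

December 1977 begins on a Thursday, so the first Wednesday is December 7 (6 days later).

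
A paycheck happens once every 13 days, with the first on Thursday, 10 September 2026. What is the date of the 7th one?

The 7th occurrence is 6 intervals after the first: 6 × 13 = 78 days after 10 September 2026.
September has 30 days — 20 days to the end of September leaves 58.
October has 31 days (27 left).
27 days into November → 27 November 2026.

27 November 2026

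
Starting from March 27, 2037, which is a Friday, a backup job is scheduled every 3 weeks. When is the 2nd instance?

The 2nd occurrence is 1 interval after the first: 1 × 21 = 21 days after March 27, 2037.
March has 31 days — 4 days to the end of March leaves 17.
17 days into April → April 17, 2037.

April 17, 2037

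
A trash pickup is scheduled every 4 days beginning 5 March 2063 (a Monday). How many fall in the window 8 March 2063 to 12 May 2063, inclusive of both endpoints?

Occurrences land 4·i days after 5 March 2063 for i = 0, 1, 2, …
8 March 2063 is 3 days after the start; 3 ÷ 4 = 0 remainder 3; since the remainder is 3, round up to i = 1. First occurrence in the window: #2 on 9 March 2063 (1×4 = 4 days in).
12 May 2063 is 68 days after the start; 68 ÷ 4 = 17 remainder 0. Last occurrence in the window: #18 on 12 May 2063.
Occurrences #2 through #18: 17 in total.

17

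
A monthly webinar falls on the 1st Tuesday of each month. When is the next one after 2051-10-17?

2051-11-07

October 2051 starts on a Sunday, so its 1st Tuesday is 2051-10-03 (2 days in).
That is not after 2051-10-17, so look at November 2051.
November 2051 starts on a Wednesday, so its 1st Tuesday is 2051-11-07 (6 days in).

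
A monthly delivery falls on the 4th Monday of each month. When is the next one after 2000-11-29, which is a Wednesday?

November 2000 starts on a Wednesday; its first Monday is the 6th, so the 4th Monday is the 27th — 2000-11-27.
That is not after 2000-11-29, so look at December 2000.
December 2000 starts on a Friday; its first Monday is the 4th, so the 4th Monday is the 25th — 2000-12-25.

2000-12-25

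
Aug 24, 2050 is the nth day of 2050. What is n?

Days in months before Aug: 31 + 28 + 31 + 30 + 31 + 30 + 31 = 212.
Plus 24 days into Aug → day 236.

236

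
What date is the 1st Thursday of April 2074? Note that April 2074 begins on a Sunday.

April 5, 2074

April 2074 begins on a Sunday, so the first Thursday is April 5 (4 days later).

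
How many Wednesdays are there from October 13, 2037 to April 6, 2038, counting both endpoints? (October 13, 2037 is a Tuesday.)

October 13, 2037 is a Tuesday; the first Wednesday on or after it is October 14, 2037 (1 day later).
From October 14, 2037 to April 6, 2038: 17 + 30 + 31 + 31 + 28 + 31 + 6 = 174 days (rest of October, November, December, January, February, March, April).
174 ÷ 7 = 24 full weeks with remainder 6, so 24 more Wednesdays after the first → 25.

25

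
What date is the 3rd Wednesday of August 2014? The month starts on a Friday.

August 2014 begins on a Friday, so the first Wednesday is August 6 (5 days later).
The 3rd Wednesday is 2 weeks later: 6 + 14 = 20.

20 August 2014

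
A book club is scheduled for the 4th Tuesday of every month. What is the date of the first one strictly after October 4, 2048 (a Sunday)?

October 27, 2048

October 2048 starts on a Thursday; its first Tuesday is the 6th, so the 4th Tuesday is the 27th — October 27, 2048.
October 27, 2048 is after October 4, 2048, so that is the next one.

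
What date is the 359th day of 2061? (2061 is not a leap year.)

January has 31 days (359 − 31 = 328 remain).
February has 28 days (328 − 28 = 300 remain).
March has 31 days (300 − 31 = 269 remain).
April has 30 days (269 − 30 = 239 remain).
May has 31 days (239 − 31 = 208 remain).
June has 30 days (208 − 30 = 178 remain).
July has 31 days (178 − 31 = 147 remain).
August has 31 days (147 − 31 = 116 remain).
September has 30 days (116 − 30 = 86 remain).
October has 31 days (86 − 31 = 55 remain).
November has 30 days (55 − 30 = 25 remain).
25 into December → December 25.

25 December 2061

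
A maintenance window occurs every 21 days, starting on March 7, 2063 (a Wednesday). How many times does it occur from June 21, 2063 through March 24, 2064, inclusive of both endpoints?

Occurrences land 21·i days after March 7, 2063 for i = 0, 1, 2, …
June 21, 2063 is 106 days after the start; 106 ÷ 21 = 5 remainder 1; since the remainder is 1, round up to i = 6. First occurrence in the window: #7 on July 11, 2063 (6×21 = 126 days in).
March 24, 2064 is 383 days after the start; 383 ÷ 21 = 18 remainder 5. Last occurrence in the window: #19 on March 19, 2064.
Occurrences #7 through #19: 13 in total.

13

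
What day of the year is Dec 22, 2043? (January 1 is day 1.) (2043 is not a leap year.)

Days in months before Dec: 31 + 28 + 31 + 30 + 31 + 30 + 31 + 31 + 30 + 31 + 30 = 334.
Plus 22 days into Dec → day 356.

356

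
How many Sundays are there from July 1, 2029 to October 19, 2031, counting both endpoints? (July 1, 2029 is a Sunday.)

121

July 1, 2029 is a Sunday; the first Sunday on or after it is July 1, 2029.
From July 1, 2029 to October 19, 2031: 183 + 365 + 292 = 840 days (rest of 2029, 2030, to October 19, 2031 in 2031).
840 ÷ 7 = 120 full weeks with remainder 0, so 120 more Sundays after the first → 121.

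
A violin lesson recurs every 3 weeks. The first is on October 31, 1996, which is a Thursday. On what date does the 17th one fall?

October 2, 1997

The 17th occurrence is 16 intervals after the first: 16 × 21 = 336 days after October 31, 1996.
October has 31 days — 0 days to the end of October leaves 336.
November has 30 days (306 left).
December has 31 days (275 left).
January has 31 days (244 left).
February has 28 days (216 left).
March has 31 days (185 left).
April has 30 days (155 left).
May has 31 days (124 left).
June has 30 days (94 left).
July has 31 days (63 left).
August has 31 days (32 left).
September has 30 days (2 left).
2 days into October → October 2, 1997.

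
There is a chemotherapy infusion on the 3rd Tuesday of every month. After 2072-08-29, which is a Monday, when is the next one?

August 2072 starts on a Monday; its first Tuesday is the 2nd, so the 3rd Tuesday is the 16th — 2072-08-16.
That is not after 2072-08-29, so look at September 2072.
September 2072 starts on a Thursday; its first Tuesday is the 6th, so the 3rd Tuesday is the 20th — 2072-09-20.

2072-09-20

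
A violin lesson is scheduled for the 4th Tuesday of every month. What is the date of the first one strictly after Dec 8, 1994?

Dec 27, 1994

Dec 1994 starts on a Thursday; its first Tuesday is the 6th, so the 4th Tuesday is the 27th — Dec 27, 1994.
Dec 27, 1994 is after Dec 8, 1994, so that is the next one.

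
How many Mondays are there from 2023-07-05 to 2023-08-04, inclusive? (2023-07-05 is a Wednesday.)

2023-07-05 is a Wednesday; the first Monday on or after it is 2023-07-10 (5 days later).
From 2023-07-10 to 2023-08-04: 21 + 4 = 25 days (rest of July, August).
25 ÷ 7 = 3 full weeks with remainder 4, so 3 more Mondays after the first → 4.

4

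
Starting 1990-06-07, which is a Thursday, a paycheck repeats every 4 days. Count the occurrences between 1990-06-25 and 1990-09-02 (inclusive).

17

Occurrences land 4·i days after 1990-06-07 for i = 0, 1, 2, …
1990-06-25 is 18 days after the start; 18 ÷ 4 = 4 remainder 2; since the remainder is 2, round up to i = 5. First occurrence in the window: #6 on 1990-06-27 (5×4 = 20 days in).
1990-09-02 is 87 days after the start; 87 ÷ 4 = 21 remainder 3. Last occurrence in the window: #22 on 1990-08-30.
Occurrences #6 through #22: 17 in total.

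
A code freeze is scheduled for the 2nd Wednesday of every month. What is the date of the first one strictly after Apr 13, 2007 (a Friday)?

May 9, 2007

Apr 2007 starts on a Sunday; its first Wednesday is the 4th, so the 2nd Wednesday is the 11th — Apr 11, 2007.
That is not after Apr 13, 2007, so look at May 2007.
May 2007 starts on a Tuesday; its first Wednesday is the 2nd, so the 2nd Wednesday is the 9th — May 9, 2007.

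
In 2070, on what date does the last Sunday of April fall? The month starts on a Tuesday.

2070-04-27

April 2070 begins on a Tuesday, so the first Sunday is April 6 (5 days later).
April 2070 has 30 days. Adding weeks: 6, 13, 20, 27 — the last one ≤ 30 is the 27th.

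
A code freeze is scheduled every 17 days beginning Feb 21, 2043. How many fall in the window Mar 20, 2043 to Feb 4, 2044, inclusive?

19

Occurrences land 17·i days after Feb 21, 2043 for i = 0, 1, 2, …
Mar 20, 2043 is 27 days after the start; 27 ÷ 17 = 1 remainder 10; since the remainder is 10, round up to i = 2. First occurrence in the window: #3 on Mar 27, 2043 (2×17 = 34 days in).
Feb 4, 2044 is 348 days after the start; 348 ÷ 17 = 20 remainder 8. Last occurrence in the window: #21 on Jan 27, 2044.
Occurrences #3 through #21: 19 in total.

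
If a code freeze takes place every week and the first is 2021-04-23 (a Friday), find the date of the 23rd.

2021-09-24

The 23rd occurrence is 22 intervals after the first: 22 × 7 = 154 days after 2021-04-23.
April has 30 days — 7 days to the end of April leaves 147.
May has 31 days (116 left).
June has 30 days (86 left).
July has 31 days (55 left).
August has 31 days (24 left).
24 days into September → 2021-09-24.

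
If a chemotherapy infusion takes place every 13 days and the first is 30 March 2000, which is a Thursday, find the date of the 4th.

8 May 2000

The 4th occurrence is 3 intervals after the first: 3 × 13 = 39 days after 30 March 2000.
March has 31 days — 1 day to the end of March leaves 38.
April has 30 days (8 left).
8 days into May → 8 May 2000.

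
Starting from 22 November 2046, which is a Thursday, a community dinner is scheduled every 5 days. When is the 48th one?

The 48th occurrence is 47 intervals after the first: 47 × 5 = 235 days after 22 November 2046.
November has 30 days — 8 days to the end of November leaves 227.
December has 31 days (196 left).
January has 31 days (165 left).
February has 28 days (137 left).
March has 31 days (106 left).
April has 30 days (76 left).
May has 31 days (45 left).
June has 30 days (15 left).
15 days into July → 15 July 2047.

15 July 2047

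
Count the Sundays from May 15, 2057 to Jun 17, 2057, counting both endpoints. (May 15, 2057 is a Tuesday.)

5

May 15, 2057 is a Tuesday; the first Sunday on or after it is May 20, 2057 (5 days later).
From May 20, 2057 to Jun 17, 2057: 11 + 17 = 28 days (rest of May, Jun).
28 ÷ 7 = 4 full weeks with remainder 0, so 4 more Sundays after the first → 5.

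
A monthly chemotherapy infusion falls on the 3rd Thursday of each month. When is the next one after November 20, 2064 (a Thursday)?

November 2064 starts on a Saturday; its first Thursday is the 6th, so the 3rd Thursday is the 20th — November 20, 2064.
That is not after November 20, 2064, so look at December 2064.
December 2064 starts on a Monday; its first Thursday is the 4th, so the 3rd Thursday is the 18th — December 18, 2064.

December 18, 2064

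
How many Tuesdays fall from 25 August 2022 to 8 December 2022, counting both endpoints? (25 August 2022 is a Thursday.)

15

25 August 2022 is a Thursday; the first Tuesday on or after it is 30 August 2022 (5 days later).
From 30 August 2022 to 8 December 2022: 1 + 30 + 31 + 30 + 8 = 100 days (rest of August, September, October, November, December).
100 ÷ 7 = 14 full weeks with remainder 2, so 14 more Tuesdays after the first → 15.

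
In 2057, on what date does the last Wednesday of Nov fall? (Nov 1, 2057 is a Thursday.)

Nov 2057 begins on a Thursday, so the first Wednesday is Nov 7 (6 days later).
Nov 2057 has 30 days. Adding weeks: 7, 14, 21, 28 — the last one ≤ 30 is the 28th.

Nov 28, 2057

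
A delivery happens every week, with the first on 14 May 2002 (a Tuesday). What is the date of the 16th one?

27 August 2002

The 16th occurrence is 15 intervals after the first: 15 × 7 = 105 days after 14 May 2002.
May has 31 days — 17 days to the end of May leaves 88.
June has 30 days (58 left).
July has 31 days (27 left).
27 days into August → 27 August 2002.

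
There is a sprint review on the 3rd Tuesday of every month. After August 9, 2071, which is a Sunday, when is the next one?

August 18, 2071

August 2071 starts on a Saturday; its first Tuesday is the 4th, so the 3rd Tuesday is the 18th — August 18, 2071.
August 18, 2071 is after August 9, 2071, so that is the next one.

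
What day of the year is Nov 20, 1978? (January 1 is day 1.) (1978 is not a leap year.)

324

Days in months before Nov: 31 + 28 + 31 + 30 + 31 + 30 + 31 + 31 + 30 + 31 = 304.
Plus 20 days into Nov → day 324.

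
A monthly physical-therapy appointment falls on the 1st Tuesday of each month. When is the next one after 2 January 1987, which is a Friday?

January 1987 starts on a Thursday, so its 1st Tuesday is 6 January 1987 (5 days in).
6 January 1987 is after 2 January 1987, so that is the next one.

6 January 1987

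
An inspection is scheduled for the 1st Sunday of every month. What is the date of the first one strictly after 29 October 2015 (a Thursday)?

1 November 2015

October 2015 starts on a Thursday, so its 1st Sunday is 4 October 2015 (3 days in).
That is not after 29 October 2015, so look at November 2015.
November 2015 starts on a Sunday, so its 1st Sunday is 1 November 2015.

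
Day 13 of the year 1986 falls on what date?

January 13, 1986

13 into January → January 13.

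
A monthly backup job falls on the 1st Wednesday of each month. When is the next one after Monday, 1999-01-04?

January 1999 starts on a Friday, so its 1st Wednesday is 1999-01-06 (5 days in).
1999-01-06 is after 1999-01-04, so that is the next one.

1999-01-06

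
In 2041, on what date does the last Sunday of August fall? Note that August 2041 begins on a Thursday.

2041-08-25

August 2041 begins on a Thursday, so the first Sunday is August 4 (3 days later).
August 2041 has 31 days. Adding weeks: 4, 11, 18, 25 — the last one ≤ 31 is the 25th.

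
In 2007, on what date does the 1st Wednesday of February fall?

February 2007 begins on a Thursday, so the first Wednesday is February 7 (6 days later).

February 7, 2007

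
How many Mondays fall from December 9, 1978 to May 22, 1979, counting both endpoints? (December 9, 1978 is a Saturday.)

24

December 9, 1978 is a Saturday; the first Monday on or after it is December 11, 1978 (2 days later).
From December 11, 1978 to May 22, 1979: 20 + 31 + 28 + 31 + 30 + 22 = 162 days (rest of December, January, February, March, April, May).
162 ÷ 7 = 23 full weeks with remainder 1, so 23 more Mondays after the first → 24.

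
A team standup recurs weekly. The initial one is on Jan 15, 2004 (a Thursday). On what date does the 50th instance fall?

Dec 23, 2004

The 50th occurrence is 49 intervals after the first: 49 × 7 = 343 days after Jan 15, 2004.
Jan has 31 days — 16 days to the end of Jan leaves 327.
Feb has 29 days (298 left).
Mar has 31 days (267 left).
Apr has 30 days (237 left).
May has 31 days (206 left).
Jun has 30 days (176 left).
Jul has 31 days (145 left).
Aug has 31 days (114 left).
Sep has 30 days (84 left).
Oct has 31 days (53 left).
Nov has 30 days (23 left).
23 days into Dec → Dec 23, 2004.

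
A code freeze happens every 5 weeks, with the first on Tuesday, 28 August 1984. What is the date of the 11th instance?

13 August 1985

The 11th occurrence is 10 intervals after the first: 10 × 35 = 350 days after 28 August 1984.
August has 31 days — 3 days to the end of August leaves 347.
September has 30 days (317 left).
October has 31 days (286 left).
November has 30 days (256 left).
December has 31 days (225 left).
January has 31 days (194 left).
February has 28 days (166 left).
March has 31 days (135 left).
April has 30 days (105 left).
May has 31 days (74 left).
June has 30 days (44 left).
July has 31 days (13 left).
13 days into August → 13 August 1985.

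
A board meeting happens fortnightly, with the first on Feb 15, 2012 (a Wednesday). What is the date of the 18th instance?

Oct 10, 2012

The 18th occurrence is 17 intervals after the first: 17 × 14 = 238 days after Feb 15, 2012.
Feb has 29 days — 14 days to the end of Feb leaves 224.
Mar has 31 days (193 left).
Apr has 30 days (163 left).
May has 31 days (132 left).
Jun has 30 days (102 left).
Jul has 31 days (71 left).
Aug has 31 days (40 left).
Sep has 30 days (10 left).
10 days into Oct → Oct 10, 2012.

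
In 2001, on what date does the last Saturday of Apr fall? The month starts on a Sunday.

Apr 2001 begins on a Sunday, so the first Saturday is Apr 7 (6 days later).
Apr 2001 has 30 days. Adding weeks: 7, 14, 21, 28 — the last one ≤ 30 is the 28th.

Apr 28, 2001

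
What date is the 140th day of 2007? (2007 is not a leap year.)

January has 31 days (140 − 31 = 109 remain).
February has 28 days (109 − 28 = 81 remain).
March has 31 days (81 − 31 = 50 remain).
April has 30 days (50 − 30 = 20 remain).
20 into May → May 20.

20 May 2007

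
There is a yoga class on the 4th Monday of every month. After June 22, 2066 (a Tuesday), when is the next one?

June 2066 starts on a Tuesday; its first Monday is the 7th, so the 4th Monday is the 28th — June 28, 2066.
June 28, 2066 is after June 22, 2066, so that is the next one.

June 28, 2066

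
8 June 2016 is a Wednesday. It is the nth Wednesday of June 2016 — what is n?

2nd

Day 8 falls in week ⌈8/7⌉ of the month.
Days 1–7 hold the 1st Wednesday, 8–14 the 2nd, 15–21 the 3rd, 22–28 the 4th, 29–31 the 5th.
8 is in the range for the 2nd.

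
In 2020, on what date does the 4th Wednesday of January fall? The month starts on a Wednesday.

January 22, 2020

January 2020 begins on a Wednesday, so the first Wednesday is January 1.
The 4th Wednesday is 3 weeks later: 1 + 21 = 22.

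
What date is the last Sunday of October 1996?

October 1996 begins on a Tuesday, so the first Sunday is October 6 (5 days later).
October 1996 has 31 days. Adding weeks: 6, 13, 20, 27 — the last one ≤ 31 is the 27th.

October 27, 1996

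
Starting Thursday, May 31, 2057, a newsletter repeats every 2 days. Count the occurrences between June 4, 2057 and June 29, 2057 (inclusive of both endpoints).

13

Occurrences land 2·i days after May 31, 2057 for i = 0, 1, 2, …
June 4, 2057 is 4 days after the start; 4 ÷ 2 = 2 remainder 0. First occurrence in the window: #3 on June 4, 2057 (2×2 = 4 days in).
June 29, 2057 is 29 days after the start; 29 ÷ 2 = 14 remainder 1. Last occurrence in the window: #15 on June 28, 2057.
Occurrences #3 through #15: 13 in total.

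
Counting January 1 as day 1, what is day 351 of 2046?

January has 31 days (351 − 31 = 320 remain).
February has 28 days (320 − 28 = 292 remain).
March has 31 days (292 − 31 = 261 remain).
April has 30 days (261 − 30 = 231 remain).
May has 31 days (231 − 31 = 200 remain).
June has 30 days (200 − 30 = 170 remain).
July has 31 days (170 − 31 = 139 remain).
August has 31 days (139 − 31 = 108 remain).
September has 30 days (108 − 30 = 78 remain).
October has 31 days (78 − 31 = 47 remain).
November has 30 days (47 − 30 = 17 remain).
17 into December → December 17.

17 December 2046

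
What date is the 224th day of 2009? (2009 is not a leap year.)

Aug 12, 2009

Jan has 31 days (224 − 31 = 193 remain).
Feb has 28 days (193 − 28 = 165 remain).
Mar has 31 days (165 − 31 = 134 remain).
Apr has 30 days (134 − 30 = 104 remain).
May has 31 days (104 − 31 = 73 remain).
Jun has 30 days (73 − 30 = 43 remain).
Jul has 31 days (43 − 31 = 12 remain).
12 into Aug → Aug 12.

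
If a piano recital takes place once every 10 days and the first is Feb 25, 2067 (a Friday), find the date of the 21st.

Sep 13, 2067

The 21st occurrence is 20 intervals after the first: 20 × 10 = 200 days after Feb 25, 2067.
Feb has 28 days — 3 days to the end of Feb leaves 197.
Mar has 31 days (166 left).
Apr has 30 days (136 left).
May has 31 days (105 left).
Jun has 30 days (75 left).
Jul has 31 days (44 left).
Aug has 31 days (13 left).
13 days into Sep → Sep 13, 2067.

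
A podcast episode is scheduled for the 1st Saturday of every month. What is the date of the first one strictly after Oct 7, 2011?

Nov 5, 2011

Oct 2011 starts on a Saturday, so its 1st Saturday is Oct 1, 2011.
That is not after Oct 7, 2011, so look at Nov 2011.
Nov 2011 starts on a Tuesday, so its 1st Saturday is Nov 5, 2011 (4 days in).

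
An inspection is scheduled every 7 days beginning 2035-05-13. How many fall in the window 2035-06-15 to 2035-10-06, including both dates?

Occurrences land 7·i days after 2035-05-13 for i = 0, 1, 2, …
2035-06-15 is 33 days after the start; 33 ÷ 7 = 4 remainder 5; since the remainder is 5, round up to i = 5. First occurrence in the window: #6 on 2035-06-17 (5×7 = 35 days in).
2035-10-06 is 146 days after the start; 146 ÷ 7 = 20 remainder 6. Last occurrence in the window: #21 on 2035-09-30.
Occurrences #6 through #21: 16 in total.

16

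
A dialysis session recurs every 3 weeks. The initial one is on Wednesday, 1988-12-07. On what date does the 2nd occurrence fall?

1988-12-28

The 2nd occurrence is 1 interval after the first: 1 × 21 = 21 days after 1988-12-07.
21 days later is 1988-12-28.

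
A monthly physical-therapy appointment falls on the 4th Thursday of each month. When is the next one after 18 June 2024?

27 June 2024

June 2024 starts on a Saturday; its first Thursday is the 6th, so the 4th Thursday is the 27th — 27 June 2024.
27 June 2024 is after 18 June 2024, so that is the next one.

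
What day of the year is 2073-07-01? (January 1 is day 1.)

Days in months before July: 31 + 28 + 31 + 30 + 31 + 30 = 181.
Plus 1 day into July → day 182.

182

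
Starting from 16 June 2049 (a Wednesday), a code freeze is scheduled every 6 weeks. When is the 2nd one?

The 2nd occurrence is 1 interval after the first: 1 × 42 = 42 days after 16 June 2049.
June has 30 days — 14 days to the end of June leaves 28.
28 days into July → 28 July 2049.

28 July 2049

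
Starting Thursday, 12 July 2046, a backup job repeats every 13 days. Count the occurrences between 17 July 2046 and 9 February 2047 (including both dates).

Occurrences land 13·i days after 12 July 2046 for i = 0, 1, 2, …
17 July 2046 is 5 days after the start; 5 ÷ 13 = 0 remainder 5; since the remainder is 5, round up to i = 1. First occurrence in the window: #2 on 25 July 2046 (1×13 = 13 days in).
9 February 2047 is 212 days after the start; 212 ÷ 13 = 16 remainder 4. Last occurrence in the window: #17 on 5 February 2047.
Occurrences #2 through #17: 16 in total.

16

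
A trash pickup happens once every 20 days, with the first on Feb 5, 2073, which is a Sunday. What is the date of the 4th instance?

The 4th occurrence is 3 intervals after the first: 3 × 20 = 60 days after Feb 5, 2073.
Feb has 28 days — 23 days to the end of Feb leaves 37.
Mar has 31 days (6 left).
6 days into Apr → Apr 6, 2073.

Apr 6, 2073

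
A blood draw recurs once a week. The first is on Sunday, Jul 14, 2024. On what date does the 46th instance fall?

The 46th occurrence is 45 intervals after the first: 45 × 7 = 315 days after Jul 14, 2024.
Jul has 31 days — 17 days to the end of Jul leaves 298.
Aug has 31 days (267 left).
Sep has 30 days (237 left).
Oct has 31 days (206 left).
Nov has 30 days (176 left).
Dec has 31 days (145 left).
Jan has 31 days (114 left).
Feb has 28 days (86 left).
Mar has 31 days (55 left).
Apr has 30 days (25 left).
25 days into May → May 25, 2025.

May 25, 2025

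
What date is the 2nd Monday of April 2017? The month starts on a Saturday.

April 2017 begins on a Saturday, so the first Monday is April 3 (2 days later).
The 2nd Monday is 1 weeks later: 3 + 7 = 10.

10 April 2017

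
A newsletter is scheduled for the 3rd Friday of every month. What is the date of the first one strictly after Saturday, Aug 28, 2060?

Sep 17, 2060

Aug 2060 starts on a Sunday; its first Friday is the 6th, so the 3rd Friday is the 20th — Aug 20, 2060.
That is not after Aug 28, 2060, so look at Sep 2060.
Sep 2060 starts on a Wednesday; its first Friday is the 3rd, so the 3rd Friday is the 17th — Sep 17, 2060.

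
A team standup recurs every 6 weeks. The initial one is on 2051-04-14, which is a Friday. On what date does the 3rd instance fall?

The 3rd occurrence is 2 intervals after the first: 2 × 42 = 84 days after 2051-04-14.
April has 30 days — 16 days to the end of April leaves 68.
May has 31 days (37 left).
June has 30 days (7 left).
7 days into July → 2051-07-07.

2051-07-07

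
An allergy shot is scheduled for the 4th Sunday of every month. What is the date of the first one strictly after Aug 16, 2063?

Aug 26, 2063

Aug 2063 starts on a Wednesday; its first Sunday is the 5th, so the 4th Sunday is the 26th — Aug 26, 2063.
Aug 26, 2063 is after Aug 16, 2063, so that is the next one.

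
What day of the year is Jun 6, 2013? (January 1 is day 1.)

157

Days in months before Jun: 31 + 28 + 31 + 30 + 31 = 151.
Plus 6 days into Jun → day 157.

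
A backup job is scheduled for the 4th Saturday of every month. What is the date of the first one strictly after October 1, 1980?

October 25, 1980

October 1980 starts on a Wednesday; its first Saturday is the 4th, so the 4th Saturday is the 25th — October 25, 1980.
October 25, 1980 is after October 1, 1980, so that is the next one.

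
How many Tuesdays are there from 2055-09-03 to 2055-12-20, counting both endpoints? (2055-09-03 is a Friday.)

2055-09-03 is a Friday; the first Tuesday on or after it is 2055-09-07 (4 days later).
From 2055-09-07 to 2055-12-20: 23 + 31 + 30 + 20 = 104 days (rest of September, October, November, December).
104 ÷ 7 = 14 full weeks with remainder 6, so 14 more Tuesdays after the first → 15.

15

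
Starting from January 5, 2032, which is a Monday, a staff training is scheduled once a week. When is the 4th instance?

The 4th occurrence is 3 intervals after the first: 3 × 7 = 21 days after January 5, 2032.
21 days later is January 26, 2032.

January 26, 2032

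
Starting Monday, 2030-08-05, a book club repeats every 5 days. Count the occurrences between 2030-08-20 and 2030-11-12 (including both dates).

Occurrences land 5·i days after 2030-08-05 for i = 0, 1, 2, …
2030-08-20 is 15 days after the start; 15 ÷ 5 = 3 remainder 0. First occurrence in the window: #4 on 2030-08-20 (3×5 = 15 days in).
2030-11-12 is 99 days after the start; 99 ÷ 5 = 19 remainder 4. Last occurrence in the window: #20 on 2030-11-08.
Occurrences #4 through #20: 17 in total.

17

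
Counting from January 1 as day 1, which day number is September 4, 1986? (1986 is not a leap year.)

Days in months before September: 31 + 28 + 31 + 30 + 31 + 30 + 31 + 31 = 243.
Plus 4 days into September → day 247.

247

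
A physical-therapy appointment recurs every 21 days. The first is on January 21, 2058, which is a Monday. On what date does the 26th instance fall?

The 26th occurrence is 25 intervals after the first: 25 × 21 = 525 days after January 21, 2058.
January has 31 days — 10 days to the end of January leaves 515.
From end of January to end of 2058 is 334 days (181 left).
January has 31 days (150 left).
February has 28 days (122 left).
March has 31 days (91 left).
April has 30 days (61 left).
May has 31 days (30 left).
30 days into June → June 30, 2059.

June 30, 2059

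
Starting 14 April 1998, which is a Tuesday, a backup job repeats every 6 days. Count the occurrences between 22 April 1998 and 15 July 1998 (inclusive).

14

Occurrences land 6·i days after 14 April 1998 for i = 0, 1, 2, …
22 April 1998 is 8 days after the start; 8 ÷ 6 = 1 remainder 2; since the remainder is 2, round up to i = 2. First occurrence in the window: #3 on 26 April 1998 (2×6 = 12 days in).
15 July 1998 is 92 days after the start; 92 ÷ 6 = 15 remainder 2. Last occurrence in the window: #16 on 13 July 1998.
Occurrences #3 through #16: 14 in total.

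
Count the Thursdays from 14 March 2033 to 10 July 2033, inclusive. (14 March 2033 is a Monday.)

17

14 March 2033 is a Monday; the first Thursday on or after it is 17 March 2033 (3 days later).
From 17 March 2033 to 10 July 2033: 14 + 30 + 31 + 30 + 10 = 115 days (rest of March, April, May, June, July).
115 ÷ 7 = 16 full weeks with remainder 3, so 16 more Thursdays after the first → 17.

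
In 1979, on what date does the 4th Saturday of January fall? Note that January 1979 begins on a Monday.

January 1979 begins on a Monday, so the first Saturday is January 6 (5 days later).
The 4th Saturday is 3 weeks later: 6 + 21 = 27.

January 27, 1979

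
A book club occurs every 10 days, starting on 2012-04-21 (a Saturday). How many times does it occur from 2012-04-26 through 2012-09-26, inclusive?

Occurrences land 10·i days after 2012-04-21 for i = 0, 1, 2, …
2012-04-26 is 5 days after the start; 5 ÷ 10 = 0 remainder 5; since the remainder is 5, round up to i = 1. First occurrence in the window: #2 on 2012-05-01 (1×10 = 10 days in).
2012-09-26 is 158 days after the start; 158 ÷ 10 = 15 remainder 8. Last occurrence in the window: #16 on 2012-09-18.
Occurrences #2 through #16: 15 in total.

15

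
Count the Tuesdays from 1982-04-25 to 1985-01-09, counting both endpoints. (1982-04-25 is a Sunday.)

1982-04-25 is a Sunday; the first Tuesday on or after it is 1982-04-27 (2 days later).
From 1982-04-27 to 1985-01-09: 248 + 365 + 366 + 9 = 988 days (rest of 1982, 1983, 1984, to 1985-01-09 in 1985).
988 ÷ 7 = 141 full weeks with remainder 1, so 141 more Tuesdays after the first → 142.

142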